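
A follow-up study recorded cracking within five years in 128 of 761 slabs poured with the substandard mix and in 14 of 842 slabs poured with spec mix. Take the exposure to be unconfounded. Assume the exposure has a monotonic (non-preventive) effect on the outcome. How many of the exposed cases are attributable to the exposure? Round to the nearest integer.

p₁ = P(outcome | exposed) = 128/761 = 0.1682
p₀ = P(outcome | unexposed) = 14/842 = 0.016627
PN = (p₁ − p₀)/p₁ = (0.1682 − 0.016627) / 0.1682 ≈ 0.90115.
Attributable cases ≈ PN × (exposed cases) = 0.90115 × 128 ≈ 115.35.

about 115 cases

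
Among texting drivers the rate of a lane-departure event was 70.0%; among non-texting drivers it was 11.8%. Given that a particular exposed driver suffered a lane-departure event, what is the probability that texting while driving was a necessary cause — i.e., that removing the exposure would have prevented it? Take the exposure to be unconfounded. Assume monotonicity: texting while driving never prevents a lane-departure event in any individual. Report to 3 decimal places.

PN ≈ 0.831

p₁ = 0.7, p₀ = 0.118.
Under exogeneity and monotonicity, PN = (p₁ − p₀) / p₁.
PN = (0.7 − 0.118) / 0.7 = 0.582 / 0.7 ≈ 0.8314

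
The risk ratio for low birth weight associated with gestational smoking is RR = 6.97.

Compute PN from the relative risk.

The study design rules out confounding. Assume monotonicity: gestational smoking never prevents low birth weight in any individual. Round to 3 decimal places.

PN ≈ 0.857

Under exogeneity and monotonicity, PN = (RR − 1) / RR = 1 − 1/RR.
PN = (6.97 − 1) / 6.97 = 5.97 / 6.97 ≈ 0.8565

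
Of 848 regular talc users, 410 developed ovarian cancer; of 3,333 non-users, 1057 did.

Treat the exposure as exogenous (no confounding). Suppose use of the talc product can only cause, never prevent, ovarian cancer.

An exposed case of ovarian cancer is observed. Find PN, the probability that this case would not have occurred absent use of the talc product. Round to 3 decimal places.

p₁ = P(outcome | exposed) = 410/848 = 0.48349
p₀ = P(outcome | unexposed) = 1057/3333 = 0.31713
Under exogeneity and monotonicity, PN = (p₁ − p₀) / p₁.
PN = (0.48349 − 0.31713) / 0.48349 = 0.16636 / 0.48349 ≈ 0.3441

PN ≈ 0.344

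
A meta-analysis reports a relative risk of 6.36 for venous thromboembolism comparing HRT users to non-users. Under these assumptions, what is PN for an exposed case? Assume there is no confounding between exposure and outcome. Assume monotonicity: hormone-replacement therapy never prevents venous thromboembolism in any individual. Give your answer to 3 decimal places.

PN ≈ 0.843

Under exogeneity and monotonicity, PN = (RR − 1) / RR = 1 − 1/RR.
PN = (6.36 − 1) / 6.36 = 5.36 / 6.36 ≈ 0.8428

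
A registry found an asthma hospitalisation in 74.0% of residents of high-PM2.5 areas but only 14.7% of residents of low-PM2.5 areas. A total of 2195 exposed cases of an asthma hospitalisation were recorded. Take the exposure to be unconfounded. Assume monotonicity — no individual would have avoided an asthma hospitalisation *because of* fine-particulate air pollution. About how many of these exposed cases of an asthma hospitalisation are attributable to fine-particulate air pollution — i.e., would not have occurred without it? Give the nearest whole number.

p₁ = 0.74, p₀ = 0.147.
PN = (p₁ − p₀)/p₁ = (0.74 − 0.147) / 0.74 ≈ 0.80135.
Attributable cases ≈ PN × (exposed cases) = 0.80135 × 2195 ≈ 1758.97.

about 1759 cases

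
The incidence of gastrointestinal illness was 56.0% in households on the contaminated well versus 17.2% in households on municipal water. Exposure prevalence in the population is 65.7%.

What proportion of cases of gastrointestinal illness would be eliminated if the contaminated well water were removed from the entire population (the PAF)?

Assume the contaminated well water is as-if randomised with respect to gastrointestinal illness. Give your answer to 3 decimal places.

PAF ≈ 0.597

p₁ = 0.56, p₀ = 0.172.
Overall risk P(Y=1) = π·p₁ + (1−π)·p₀ = 0.657×0.56 + 0.343×0.172 = 0.42692.
Under exogeneity, PAF = [P(Y=1) − p₀] / P(Y=1).
PAF = (0.42692 − 0.172) / 0.42692 ≈ 0.5971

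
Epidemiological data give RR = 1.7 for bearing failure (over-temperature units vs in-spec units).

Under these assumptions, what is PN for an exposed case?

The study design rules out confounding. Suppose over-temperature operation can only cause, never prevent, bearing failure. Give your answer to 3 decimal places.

PN ≈ 0.412

Under exogeneity and monotonicity, PN = (RR − 1) / RR = 1 − 1/RR.
PN = (1.7 − 1) / 1.7 = 0.7 / 1.7 ≈ 0.4118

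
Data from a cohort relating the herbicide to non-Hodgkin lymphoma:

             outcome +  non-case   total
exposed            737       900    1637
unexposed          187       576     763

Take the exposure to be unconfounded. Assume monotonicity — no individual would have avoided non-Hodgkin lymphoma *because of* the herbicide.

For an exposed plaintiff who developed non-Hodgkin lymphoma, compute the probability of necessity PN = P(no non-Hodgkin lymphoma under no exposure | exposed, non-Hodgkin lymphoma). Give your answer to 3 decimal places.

p₁ = P(outcome | exposed) = 737/1637 = 0.45021
p₀ = P(outcome | unexposed) = 187/763 = 0.24509
Under exogeneity and monotonicity, PN = (p₁ − p₀) / p₁.
PN = (0.45021 − 0.24509) / 0.45021 = 0.20513 / 0.45021 ≈ 0.4556

PN ≈ 0.456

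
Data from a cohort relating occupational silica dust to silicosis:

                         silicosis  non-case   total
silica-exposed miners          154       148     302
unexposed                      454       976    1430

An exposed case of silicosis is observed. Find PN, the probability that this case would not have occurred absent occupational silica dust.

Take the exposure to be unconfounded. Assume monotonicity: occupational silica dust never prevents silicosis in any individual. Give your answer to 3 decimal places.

p₁ = P(outcome | exposed) = 154/302 = 0.50993
p₀ = P(outcome | unexposed) = 454/1430 = 0.31748
Under exogeneity and monotonicity, PN = (p₁ − p₀)/p₁.
PN = (0.50993 − 0.31748) / 0.50993 ≈ 0.3774

PN ≈ 0.377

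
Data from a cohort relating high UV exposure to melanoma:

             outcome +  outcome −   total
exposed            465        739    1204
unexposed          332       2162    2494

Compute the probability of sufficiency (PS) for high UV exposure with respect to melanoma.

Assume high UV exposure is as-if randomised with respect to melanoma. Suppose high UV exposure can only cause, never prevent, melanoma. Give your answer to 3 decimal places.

p₁ = P(outcome | exposed) = 465/1204 = 0.38621
p₀ = P(outcome | unexposed) = 332/2494 = 0.13312
Under exogeneity and monotonicity, PS = (p₁ − p₀)/(1 − p₀).
PS = (0.38621 − 0.13312) / 0.86688 ≈ 0.2920

PS ≈ 0.292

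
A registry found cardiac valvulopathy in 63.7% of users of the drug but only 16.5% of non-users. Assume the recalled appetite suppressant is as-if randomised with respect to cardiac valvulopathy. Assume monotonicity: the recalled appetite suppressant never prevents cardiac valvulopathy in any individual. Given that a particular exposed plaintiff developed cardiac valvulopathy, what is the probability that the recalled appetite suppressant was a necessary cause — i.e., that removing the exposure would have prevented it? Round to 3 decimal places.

p₁ = 0.637, p₀ = 0.165.
Under exogeneity and monotonicity, PN = (p₁ − p₀) / p₁.
PN = (0.637 − 0.165) / 0.637 = 0.472 / 0.637 ≈ 0.7410

PN ≈ 0.741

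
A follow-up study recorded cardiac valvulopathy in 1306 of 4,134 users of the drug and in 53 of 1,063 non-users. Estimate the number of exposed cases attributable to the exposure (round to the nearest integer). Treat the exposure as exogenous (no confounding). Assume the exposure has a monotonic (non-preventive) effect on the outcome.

about 1100 cases

p₁ = P(outcome | exposed) = 1306/4134 = 0.31592
p₀ = P(outcome | unexposed) = 53/1063 = 0.049859
PN = (p₁ − p₀)/p₁ = (0.31592 − 0.049859) / 0.31592 ≈ 0.84218.
Attributable cases ≈ PN × (exposed cases) = 0.84218 × 1306 ≈ 1099.88.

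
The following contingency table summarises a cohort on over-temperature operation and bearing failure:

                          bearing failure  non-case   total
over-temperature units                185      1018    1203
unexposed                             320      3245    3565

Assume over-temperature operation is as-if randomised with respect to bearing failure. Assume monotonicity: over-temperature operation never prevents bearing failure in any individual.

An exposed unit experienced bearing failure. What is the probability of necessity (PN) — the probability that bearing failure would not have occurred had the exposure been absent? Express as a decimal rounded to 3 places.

PN ≈ 0.416

p₁ = P(outcome | exposed) = 185/1203 = 0.15378
p₀ = P(outcome | unexposed) = 320/3565 = 0.089762
Under exogeneity and monotonicity, PN = (p₁ − p₀)/p₁.
PN = (0.15378 − 0.089762) / 0.15378 ≈ 0.4163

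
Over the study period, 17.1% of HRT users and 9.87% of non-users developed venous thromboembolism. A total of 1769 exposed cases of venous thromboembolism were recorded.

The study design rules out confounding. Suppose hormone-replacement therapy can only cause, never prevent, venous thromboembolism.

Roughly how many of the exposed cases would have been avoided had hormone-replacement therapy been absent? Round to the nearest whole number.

p₁ = 0.171, p₀ = 0.0987.
PN = (p₁ − p₀)/p₁ = (0.171 − 0.0987) / 0.171 ≈ 0.42281.
Attributable cases ≈ PN × (exposed cases) = 0.42281 × 1769 ≈ 747.95.

about 748 cases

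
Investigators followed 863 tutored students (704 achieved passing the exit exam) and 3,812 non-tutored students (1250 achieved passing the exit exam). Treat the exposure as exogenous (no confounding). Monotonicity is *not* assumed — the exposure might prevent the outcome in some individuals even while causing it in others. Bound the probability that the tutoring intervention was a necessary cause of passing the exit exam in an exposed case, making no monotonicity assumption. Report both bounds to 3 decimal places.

0.598 ≤ PN ≤ 0.824

p₁ = P(outcome | exposed) = 704/863 = 0.81576
p₀ = P(outcome | unexposed) = 1250/3812 = 0.32791
Under exogeneity alone the bounds on PN are max{0,(p₁−p₀)/p₁} ≤ PN ≤ min{1,(1−p₀)/p₁}.
  lower = (p₁ − p₀)/p₁ = 0.48785 / 0.81576 ≈ 0.5980
  upper = min{1, (1 − p₀)/p₁} = 0.67209 / 0.81576 ≈ 0.8239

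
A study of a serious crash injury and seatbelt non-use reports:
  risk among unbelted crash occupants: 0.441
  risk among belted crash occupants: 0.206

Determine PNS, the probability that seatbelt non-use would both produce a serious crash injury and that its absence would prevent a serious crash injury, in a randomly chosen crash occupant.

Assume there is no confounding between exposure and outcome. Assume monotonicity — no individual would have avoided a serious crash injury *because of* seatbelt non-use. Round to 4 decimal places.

PNS ≈ 0.2350

Let p₁ = 0.441, p₀ = 0.206.
Under exogeneity and monotonicity, PNS = p₁ − p₀.
PNS = 0.441 − 0.206 = 0.235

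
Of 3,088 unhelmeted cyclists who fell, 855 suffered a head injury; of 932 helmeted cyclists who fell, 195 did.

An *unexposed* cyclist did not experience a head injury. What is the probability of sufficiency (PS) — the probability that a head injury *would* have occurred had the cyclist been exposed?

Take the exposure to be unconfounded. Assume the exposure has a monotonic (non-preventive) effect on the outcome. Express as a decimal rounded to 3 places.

PS ≈ 0.086

p₁ = P(outcome | exposed) = 855/3088 = 0.27688
p₀ = P(outcome | unexposed) = 195/932 = 0.20923
Under exogeneity and monotonicity, PS = (p₁ − p₀) / (1 − p₀).
PS = (0.27688 − 0.20923) / (1 − 0.20923) = 0.067651 / 0.79077 ≈ 0.0856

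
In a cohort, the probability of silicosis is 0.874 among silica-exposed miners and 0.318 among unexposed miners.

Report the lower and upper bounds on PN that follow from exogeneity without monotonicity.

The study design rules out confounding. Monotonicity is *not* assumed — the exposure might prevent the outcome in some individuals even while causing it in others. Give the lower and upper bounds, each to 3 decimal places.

0.636 ≤ PN ≤ 0.780

Let p₁ = 0.874, p₀ = 0.318.
Under exogeneity alone the bounds on PN are max{0,(p₁−p₀)/p₁} ≤ PN ≤ min{1,(1−p₀)/p₁}.
  lower = (p₁ − p₀)/p₁ = 0.556 / 0.874 ≈ 0.6362
  upper = min{1, (1 − p₀)/p₁} = 0.682 / 0.874 ≈ 0.7803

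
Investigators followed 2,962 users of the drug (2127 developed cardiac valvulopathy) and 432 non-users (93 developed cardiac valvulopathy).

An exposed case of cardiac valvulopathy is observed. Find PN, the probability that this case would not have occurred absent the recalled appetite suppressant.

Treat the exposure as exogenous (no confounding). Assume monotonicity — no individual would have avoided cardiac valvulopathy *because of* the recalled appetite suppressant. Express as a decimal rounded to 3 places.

p₁ = P(outcome | exposed) = 2127/2962 = 0.7181
p₀ = P(outcome | unexposed) = 93/432 = 0.21528
Under exogeneity and monotonicity, PN = (p₁ − p₀) / p₁.
PN = (0.7181 − 0.21528) / 0.7181 = 0.50282 / 0.7181 ≈ 0.7002

PN ≈ 0.700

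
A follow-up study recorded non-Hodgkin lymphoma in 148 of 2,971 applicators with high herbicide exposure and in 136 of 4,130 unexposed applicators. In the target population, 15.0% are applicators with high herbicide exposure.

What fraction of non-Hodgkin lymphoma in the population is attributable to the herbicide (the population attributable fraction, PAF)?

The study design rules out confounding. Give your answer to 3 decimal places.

PAF ≈ 0.071

p₁ = P(outcome | exposed) = 148/2971 = 0.049815
p₀ = P(outcome | unexposed) = 136/4130 = 0.03293
Overall risk P(Y=1) = π·p₁ + (1−π)·p₀ = 0.15×0.049815 + 0.85×0.03293 = 0.035463.
Under exogeneity, PAF = [P(Y=1) − p₀] / P(Y=1).
PAF = (0.035463 − 0.03293) / 0.035463 ≈ 0.0714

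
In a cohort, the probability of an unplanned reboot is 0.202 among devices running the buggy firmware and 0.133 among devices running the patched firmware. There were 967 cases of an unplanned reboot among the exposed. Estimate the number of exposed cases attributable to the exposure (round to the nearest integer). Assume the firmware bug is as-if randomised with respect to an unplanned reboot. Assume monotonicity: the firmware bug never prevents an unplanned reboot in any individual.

Let p₁ = 0.202, p₀ = 0.133.
PN = (p₁ − p₀)/p₁ = (0.202 − 0.133) / 0.202 ≈ 0.34158.
Attributable cases ≈ PN × (exposed cases) = 0.34158 × 967 ≈ 330.31.

about 330 cases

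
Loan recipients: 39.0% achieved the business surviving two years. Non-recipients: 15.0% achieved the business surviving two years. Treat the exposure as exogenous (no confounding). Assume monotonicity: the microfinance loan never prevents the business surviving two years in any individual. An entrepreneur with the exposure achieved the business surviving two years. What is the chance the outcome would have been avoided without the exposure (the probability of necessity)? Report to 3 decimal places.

PN ≈ 0.615

p₁ = 0.39, p₀ = 0.15.
Under exogeneity and monotonicity, PN = (p₁ − p₀) / p₁.
PN = (0.39 − 0.15) / 0.39 = 0.24 / 0.39 ≈ 0.6154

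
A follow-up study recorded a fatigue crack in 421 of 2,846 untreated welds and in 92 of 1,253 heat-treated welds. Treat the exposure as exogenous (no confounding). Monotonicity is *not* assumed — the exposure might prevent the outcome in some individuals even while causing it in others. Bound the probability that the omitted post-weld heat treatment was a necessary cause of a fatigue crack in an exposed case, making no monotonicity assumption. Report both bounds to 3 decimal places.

p₁ = P(outcome | exposed) = 421/2846 = 0.14793
p₀ = P(outcome | unexposed) = 92/1253 = 0.073424
Under exogeneity alone the bounds on PN are max{0,(p₁−p₀)/p₁} ≤ PN ≤ min{1,(1−p₀)/p₁}.
  lower = (p₁ − p₀)/p₁ = 0.074503 / 0.14793 ≈ 0.5036
  upper = min{1, (1 − p₀)/p₁} = 0.92658 / 0.14793 ≈ 6.2637 → capped at 1

0.504 ≤ PN ≤ 1.000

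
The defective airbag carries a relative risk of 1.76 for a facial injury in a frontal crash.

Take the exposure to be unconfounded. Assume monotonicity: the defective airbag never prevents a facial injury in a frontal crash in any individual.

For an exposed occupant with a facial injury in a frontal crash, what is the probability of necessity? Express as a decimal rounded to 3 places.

PN ≈ 0.432

Under exogeneity and monotonicity, PN = (RR − 1) / RR = 1 − 1/RR.
PN = (1.76 − 1) / 1.76 = 0.76 / 1.76 ≈ 0.4318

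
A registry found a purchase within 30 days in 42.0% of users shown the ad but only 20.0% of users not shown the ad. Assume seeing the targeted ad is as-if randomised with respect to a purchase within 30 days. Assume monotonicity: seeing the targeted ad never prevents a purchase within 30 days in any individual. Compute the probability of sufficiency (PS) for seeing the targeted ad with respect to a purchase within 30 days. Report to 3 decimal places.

p₁ = 0.42, p₀ = 0.2.
Under exogeneity and monotonicity, PS = (p₁ − p₀) / (1 − p₀).
PS = (0.42 − 0.2) / (1 − 0.2) = 0.22 / 0.8 ≈ 0.2750

PS ≈ 0.275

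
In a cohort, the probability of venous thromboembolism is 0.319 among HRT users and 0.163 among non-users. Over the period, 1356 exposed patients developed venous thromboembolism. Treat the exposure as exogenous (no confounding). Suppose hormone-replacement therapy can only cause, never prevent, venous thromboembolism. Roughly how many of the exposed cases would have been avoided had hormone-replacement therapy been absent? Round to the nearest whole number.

about 663 cases

Let p₁ = 0.319, p₀ = 0.163.
PN = (p₁ − p₀)/p₁ = (0.319 − 0.163) / 0.319 ≈ 0.48903.
Attributable cases ≈ PN × (exposed cases) = 0.48903 × 1356 ≈ 663.12.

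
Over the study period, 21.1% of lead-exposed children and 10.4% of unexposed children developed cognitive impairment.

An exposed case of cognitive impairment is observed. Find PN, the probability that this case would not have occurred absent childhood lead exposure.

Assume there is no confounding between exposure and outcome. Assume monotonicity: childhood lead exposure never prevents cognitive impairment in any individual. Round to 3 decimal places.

PN ≈ 0.507

p₁ = 0.211, p₀ = 0.104.
Under exogeneity and monotonicity, PN = (p₁ − p₀) / p₁.
PN = (0.211 − 0.104) / 0.211 = 0.107 / 0.211 ≈ 0.5071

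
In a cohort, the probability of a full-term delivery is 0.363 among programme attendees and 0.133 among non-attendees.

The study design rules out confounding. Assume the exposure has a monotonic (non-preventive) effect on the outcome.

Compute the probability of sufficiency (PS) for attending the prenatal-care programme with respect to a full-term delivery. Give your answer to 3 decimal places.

PS ≈ 0.265

Let p₁ = 0.363, p₀ = 0.133.
Under exogeneity and monotonicity, PS = (p₁ − p₀) / (1 − p₀).
PS = (0.363 − 0.133) / (1 − 0.133) = 0.23 / 0.867 ≈ 0.2653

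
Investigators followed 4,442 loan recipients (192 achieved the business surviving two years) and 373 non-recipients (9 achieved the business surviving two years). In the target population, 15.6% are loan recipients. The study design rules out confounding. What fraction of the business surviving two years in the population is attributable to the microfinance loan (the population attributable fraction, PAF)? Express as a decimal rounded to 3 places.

p₁ = P(outcome | exposed) = 192/4442 = 0.043224
p₀ = P(outcome | unexposed) = 9/373 = 0.024129
Overall risk P(Y=1) = π·p₁ + (1−π)·p₀ = 0.156×0.043224 + 0.844×0.024129 = 0.027108.
Under exogeneity, PAF = [P(Y=1) − p₀] / P(Y=1).
PAF = (0.027108 − 0.024129) / 0.027108 ≈ 0.1099

PAF ≈ 0.110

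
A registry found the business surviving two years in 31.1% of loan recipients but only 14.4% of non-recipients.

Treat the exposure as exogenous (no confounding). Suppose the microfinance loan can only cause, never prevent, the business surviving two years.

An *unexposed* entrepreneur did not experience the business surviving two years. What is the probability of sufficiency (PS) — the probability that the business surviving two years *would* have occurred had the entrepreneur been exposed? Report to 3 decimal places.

p₁ = 0.311, p₀ = 0.144.
Under exogeneity and monotonicity, PS = (p₁ − p₀) / (1 − p₀).
PS = (0.311 − 0.144) / (1 − 0.144) = 0.167 / 0.856 ≈ 0.1951

PS ≈ 0.195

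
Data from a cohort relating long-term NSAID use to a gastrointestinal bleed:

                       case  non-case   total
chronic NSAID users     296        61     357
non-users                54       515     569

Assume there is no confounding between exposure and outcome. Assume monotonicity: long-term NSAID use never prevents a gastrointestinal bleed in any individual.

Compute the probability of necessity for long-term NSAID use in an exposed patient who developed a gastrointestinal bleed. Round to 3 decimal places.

PN ≈ 0.886

p₁ = P(outcome | exposed) = 296/357 = 0.82913
p₀ = P(outcome | unexposed) = 54/569 = 0.094903
Under exogeneity and monotonicity, PN = (p₁ − p₀)/p₁.
PN = (0.82913 − 0.094903) / 0.82913 ≈ 0.8855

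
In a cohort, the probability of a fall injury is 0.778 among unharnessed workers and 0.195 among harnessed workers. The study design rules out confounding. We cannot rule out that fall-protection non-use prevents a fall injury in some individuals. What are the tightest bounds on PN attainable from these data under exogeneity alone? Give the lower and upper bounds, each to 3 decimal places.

0.749 ≤ PN ≤ 1.000

Let p₁ = 0.778, p₀ = 0.195.
Under exogeneity alone the bounds on PN are max{0,(p₁−p₀)/p₁} ≤ PN ≤ min{1,(1−p₀)/p₁}.
  lower = (p₁ − p₀)/p₁ = 0.583 / 0.778 ≈ 0.7494
  upper = min{1, (1 − p₀)/p₁} = 0.805 / 0.778 ≈ 1.0347 → capped at 1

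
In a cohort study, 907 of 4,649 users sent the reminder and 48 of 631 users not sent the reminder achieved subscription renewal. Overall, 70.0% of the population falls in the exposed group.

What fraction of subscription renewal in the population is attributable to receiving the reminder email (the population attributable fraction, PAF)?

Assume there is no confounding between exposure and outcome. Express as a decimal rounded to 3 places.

PAF ≈ 0.523

p₁ = P(outcome | exposed) = 907/4649 = 0.1951
p₀ = P(outcome | unexposed) = 48/631 = 0.07607
Overall risk P(Y=1) = π·p₁ + (1−π)·p₀ = 0.7×0.1951 + 0.3×0.07607 = 0.15939.
Under exogeneity, PAF = [P(Y=1) − p₀] / P(Y=1).
PAF = (0.15939 − 0.07607) / 0.15939 ≈ 0.5227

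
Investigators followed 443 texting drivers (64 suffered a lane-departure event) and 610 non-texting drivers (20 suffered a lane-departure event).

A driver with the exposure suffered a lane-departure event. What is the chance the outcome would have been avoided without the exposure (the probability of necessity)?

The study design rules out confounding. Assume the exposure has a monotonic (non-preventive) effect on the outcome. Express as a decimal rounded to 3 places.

PN ≈ 0.773

p₁ = P(outcome | exposed) = 64/443 = 0.14447
p₀ = P(outcome | unexposed) = 20/610 = 0.032787
Under exogeneity and monotonicity, PN = (p₁ − p₀) / p₁.
PN = (0.14447 − 0.032787) / 0.14447 = 0.11168 / 0.14447 ≈ 0.7731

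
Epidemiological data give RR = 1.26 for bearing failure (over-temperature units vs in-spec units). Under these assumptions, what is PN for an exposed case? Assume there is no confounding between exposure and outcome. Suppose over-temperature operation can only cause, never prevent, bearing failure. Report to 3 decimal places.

PN ≈ 0.206

Under exogeneity and monotonicity, PN = (RR − 1) / RR = 1 − 1/RR.
PN = (1.26 − 1) / 1.26 = 0.26 / 1.26 ≈ 0.2063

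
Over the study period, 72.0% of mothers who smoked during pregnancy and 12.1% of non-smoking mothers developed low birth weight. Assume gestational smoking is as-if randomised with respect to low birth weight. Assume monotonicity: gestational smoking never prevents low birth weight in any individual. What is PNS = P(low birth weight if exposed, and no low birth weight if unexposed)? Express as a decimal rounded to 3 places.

PNS ≈ 0.599

p₁ = 0.72, p₀ = 0.121.
Under exogeneity and monotonicity, PNS = p₁ − p₀.
PNS = 0.72 − 0.121 = 0.599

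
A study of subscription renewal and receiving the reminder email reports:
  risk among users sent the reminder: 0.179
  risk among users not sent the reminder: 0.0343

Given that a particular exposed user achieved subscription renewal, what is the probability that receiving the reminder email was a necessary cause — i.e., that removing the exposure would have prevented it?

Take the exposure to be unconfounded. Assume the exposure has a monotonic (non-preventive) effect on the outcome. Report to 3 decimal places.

PN ≈ 0.808

Let p₁ = 0.179, p₀ = 0.0343.
Under exogeneity and monotonicity, PN = (p₁ − p₀) / p₁.
PN = (0.179 − 0.0343) / 0.179 = 0.1447 / 0.179 ≈ 0.8084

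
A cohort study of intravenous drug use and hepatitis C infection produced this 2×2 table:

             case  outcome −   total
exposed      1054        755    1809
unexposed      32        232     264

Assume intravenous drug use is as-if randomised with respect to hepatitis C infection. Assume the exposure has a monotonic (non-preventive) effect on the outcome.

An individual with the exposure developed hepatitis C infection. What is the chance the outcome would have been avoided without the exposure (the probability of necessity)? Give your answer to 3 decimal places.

PN ≈ 0.792

p₁ = P(outcome | exposed) = 1054/1809 = 0.58264
p₀ = P(outcome | unexposed) = 32/264 = 0.12121
Under exogeneity and monotonicity, PN = (p₁ − p₀) / p₁.
PN = (0.58264 − 0.12121) / 0.58264 = 0.46143 / 0.58264 ≈ 0.7920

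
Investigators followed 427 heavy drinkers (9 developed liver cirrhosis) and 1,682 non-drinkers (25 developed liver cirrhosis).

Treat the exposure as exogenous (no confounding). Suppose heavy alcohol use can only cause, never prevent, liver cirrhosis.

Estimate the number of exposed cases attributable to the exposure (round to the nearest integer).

about 3 cases

p₁ = P(outcome | exposed) = 9/427 = 0.021077
p₀ = P(outcome | unexposed) = 25/1682 = 0.014863
PN = (p₁ − p₀)/p₁ = (0.021077 − 0.014863) / 0.021077 ≈ 0.29482.
Attributable cases ≈ PN × (exposed cases) = 0.29482 × 9 ≈ 2.65.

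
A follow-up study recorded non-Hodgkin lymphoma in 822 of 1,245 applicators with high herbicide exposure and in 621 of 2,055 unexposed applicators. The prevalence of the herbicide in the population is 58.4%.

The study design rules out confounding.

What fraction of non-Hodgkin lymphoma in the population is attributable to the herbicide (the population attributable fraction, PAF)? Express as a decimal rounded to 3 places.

p₁ = P(outcome | exposed) = 822/1245 = 0.66024
p₀ = P(outcome | unexposed) = 621/2055 = 0.30219
Overall risk P(Y=1) = π·p₁ + (1−π)·p₀ = 0.584×0.66024 + 0.416×0.30219 = 0.51129.
Under exogeneity, PAF = [P(Y=1) − p₀] / P(Y=1).
PAF = (0.51129 − 0.30219) / 0.51129 ≈ 0.4090

PAF ≈ 0.409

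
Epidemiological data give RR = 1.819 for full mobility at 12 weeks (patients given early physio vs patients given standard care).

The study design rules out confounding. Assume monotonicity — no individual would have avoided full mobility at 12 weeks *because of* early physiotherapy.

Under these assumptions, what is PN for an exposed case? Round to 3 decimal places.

PN ≈ 0.450

Under exogeneity and monotonicity, PN = (RR − 1) / RR = 1 − 1/RR.
PN = (1.819 − 1) / 1.819 = 0.819 / 1.819 ≈ 0.4502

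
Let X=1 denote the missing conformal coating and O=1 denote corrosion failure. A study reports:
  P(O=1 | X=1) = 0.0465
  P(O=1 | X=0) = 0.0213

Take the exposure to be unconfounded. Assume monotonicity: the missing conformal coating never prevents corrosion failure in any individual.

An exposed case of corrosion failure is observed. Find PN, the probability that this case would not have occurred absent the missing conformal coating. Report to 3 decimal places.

PN ≈ 0.542

Let p₁ = 0.0465, p₀ = 0.0213.
Under exogeneity and monotonicity, PN = (p₁ − p₀) / p₁.
PN = (0.0465 − 0.0213) / 0.0465 = 0.0252 / 0.0465 ≈ 0.5419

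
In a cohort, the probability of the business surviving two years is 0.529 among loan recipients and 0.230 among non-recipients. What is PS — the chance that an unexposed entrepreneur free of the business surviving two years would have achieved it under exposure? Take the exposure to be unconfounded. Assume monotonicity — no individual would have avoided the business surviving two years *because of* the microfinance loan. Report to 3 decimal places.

Let p₁ = 0.529, p₀ = 0.23.
Under exogeneity and monotonicity, PS = (p₁ − p₀) / (1 − p₀).
PS = (0.529 − 0.23) / (1 − 0.23) = 0.299 / 0.77 ≈ 0.3883

PS ≈ 0.388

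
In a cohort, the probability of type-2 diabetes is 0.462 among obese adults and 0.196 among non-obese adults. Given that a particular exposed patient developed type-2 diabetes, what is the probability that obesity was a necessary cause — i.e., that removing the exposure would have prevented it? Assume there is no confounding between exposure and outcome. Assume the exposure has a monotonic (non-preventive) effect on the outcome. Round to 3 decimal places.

Let p₁ = 0.462, p₀ = 0.196.
Under exogeneity and monotonicity, PN = (p₁ − p₀) / p₁.
PN = (0.462 − 0.196) / 0.462 = 0.266 / 0.462 ≈ 0.5758

PN ≈ 0.576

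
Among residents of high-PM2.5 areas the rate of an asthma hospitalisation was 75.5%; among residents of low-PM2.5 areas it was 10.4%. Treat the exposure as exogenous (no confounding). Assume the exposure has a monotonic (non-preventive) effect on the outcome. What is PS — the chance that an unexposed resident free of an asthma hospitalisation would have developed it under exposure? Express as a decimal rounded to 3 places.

p₁ = 0.755, p₀ = 0.104.
Under exogeneity and monotonicity, PS = (p₁ − p₀) / (1 − p₀).
PS = (0.755 − 0.104) / (1 − 0.104) = 0.651 / 0.896 ≈ 0.7266

PS ≈ 0.727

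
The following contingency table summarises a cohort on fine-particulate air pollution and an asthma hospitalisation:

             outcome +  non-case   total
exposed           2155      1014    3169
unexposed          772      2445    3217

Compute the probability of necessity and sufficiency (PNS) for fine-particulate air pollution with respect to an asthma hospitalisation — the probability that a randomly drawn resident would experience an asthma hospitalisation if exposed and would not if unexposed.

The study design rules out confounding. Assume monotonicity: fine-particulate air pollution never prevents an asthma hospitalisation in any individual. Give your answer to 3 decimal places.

PNS ≈ 0.440

p₁ = P(outcome | exposed) = 2155/3169 = 0.68003
p₀ = P(outcome | unexposed) = 772/3217 = 0.23998
Under exogeneity and monotonicity, PNS = p₁ − p₀.
PNS = 0.68003 − 0.23998 = 0.44005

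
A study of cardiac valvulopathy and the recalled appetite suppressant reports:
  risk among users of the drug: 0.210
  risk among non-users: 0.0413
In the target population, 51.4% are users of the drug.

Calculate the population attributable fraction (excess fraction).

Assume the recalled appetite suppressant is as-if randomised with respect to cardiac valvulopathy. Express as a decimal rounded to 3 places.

PAF ≈ 0.677

Let p₁ = 0.21, p₀ = 0.0413.
Overall risk P(Y=1) = π·p₁ + (1−π)·p₀ = 0.514×0.21 + 0.486×0.0413 = 0.12801.
Under exogeneity, PAF = [P(Y=1) − p₀] / P(Y=1).
PAF = (0.12801 − 0.0413) / 0.12801 ≈ 0.6774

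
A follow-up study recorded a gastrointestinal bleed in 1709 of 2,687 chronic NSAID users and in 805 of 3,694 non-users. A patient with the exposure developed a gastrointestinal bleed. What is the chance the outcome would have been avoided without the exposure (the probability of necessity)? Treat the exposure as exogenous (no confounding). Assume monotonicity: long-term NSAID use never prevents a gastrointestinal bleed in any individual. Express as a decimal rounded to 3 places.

p₁ = P(outcome | exposed) = 1709/2687 = 0.63603
p₀ = P(outcome | unexposed) = 805/3694 = 0.21792
Under exogeneity and monotonicity, PN = (p₁ − p₀) / p₁.
PN = (0.63603 − 0.21792) / 0.63603 = 0.4181 / 0.63603 ≈ 0.6574

PN ≈ 0.657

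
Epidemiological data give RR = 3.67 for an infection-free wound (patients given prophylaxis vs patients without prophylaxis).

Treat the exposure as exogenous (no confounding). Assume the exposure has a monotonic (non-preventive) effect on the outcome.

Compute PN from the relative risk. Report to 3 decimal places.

PN ≈ 0.728

Under exogeneity and monotonicity, PN = (RR − 1) / RR = 1 − 1/RR.
PN = (3.67 − 1) / 3.67 = 2.67 / 3.67 ≈ 0.7275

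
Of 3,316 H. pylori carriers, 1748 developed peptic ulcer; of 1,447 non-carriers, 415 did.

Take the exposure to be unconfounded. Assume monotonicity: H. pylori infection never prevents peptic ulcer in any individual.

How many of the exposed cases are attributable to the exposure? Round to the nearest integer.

p₁ = P(outcome | exposed) = 1748/3316 = 0.52714
p₀ = P(outcome | unexposed) = 415/1447 = 0.2868
PN = (p₁ − p₀)/p₁ = (0.52714 − 0.2868) / 0.52714 ≈ 0.45593.
Attributable cases ≈ PN × (exposed cases) = 0.45593 × 1748 ≈ 796.97.

about 797 cases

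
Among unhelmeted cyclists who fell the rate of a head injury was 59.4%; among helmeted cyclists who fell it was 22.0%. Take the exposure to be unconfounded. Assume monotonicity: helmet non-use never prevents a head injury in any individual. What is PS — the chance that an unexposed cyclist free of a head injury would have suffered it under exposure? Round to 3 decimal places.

PS ≈ 0.479

p₁ = 0.594, p₀ = 0.22.
Under exogeneity and monotonicity, PS = (p₁ − p₀) / (1 − p₀).
PS = (0.594 − 0.22) / (1 − 0.22) = 0.374 / 0.78 ≈ 0.4795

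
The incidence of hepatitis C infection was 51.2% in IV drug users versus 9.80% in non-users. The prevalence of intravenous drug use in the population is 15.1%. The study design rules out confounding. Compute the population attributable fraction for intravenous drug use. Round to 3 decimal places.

PAF ≈ 0.389

p₁ = 0.512, p₀ = 0.098.
Overall risk P(Y=1) = π·p₁ + (1−π)·p₀ = 0.151×0.512 + 0.849×0.098 = 0.16051.
Under exogeneity, PAF = [P(Y=1) − p₀] / P(Y=1).
PAF = (0.16051 − 0.098) / 0.16051 ≈ 0.3895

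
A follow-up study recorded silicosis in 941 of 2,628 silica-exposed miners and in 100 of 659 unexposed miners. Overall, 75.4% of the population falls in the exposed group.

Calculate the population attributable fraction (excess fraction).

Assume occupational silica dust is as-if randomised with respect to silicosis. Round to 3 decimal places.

PAF ≈ 0.506

p₁ = P(outcome | exposed) = 941/2628 = 0.35807
p₀ = P(outcome | unexposed) = 100/659 = 0.15175
Overall risk P(Y=1) = π·p₁ + (1−π)·p₀ = 0.754×0.35807 + 0.246×0.15175 = 0.30731.
Under exogeneity, PAF = [P(Y=1) − p₀] / P(Y=1).
PAF = (0.30731 − 0.15175) / 0.30731 ≈ 0.5062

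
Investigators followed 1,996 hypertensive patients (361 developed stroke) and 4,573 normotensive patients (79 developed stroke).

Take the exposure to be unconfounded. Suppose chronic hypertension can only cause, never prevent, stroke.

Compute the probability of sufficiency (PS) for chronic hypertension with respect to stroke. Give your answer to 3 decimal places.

p₁ = P(outcome | exposed) = 361/1996 = 0.18086
p₀ = P(outcome | unexposed) = 79/4573 = 0.017275
Under exogeneity and monotonicity, PS = (p₁ − p₀) / (1 − p₀).
PS = (0.18086 − 0.017275) / (1 − 0.017275) = 0.16359 / 0.98272 ≈ 0.1665

PS ≈ 0.166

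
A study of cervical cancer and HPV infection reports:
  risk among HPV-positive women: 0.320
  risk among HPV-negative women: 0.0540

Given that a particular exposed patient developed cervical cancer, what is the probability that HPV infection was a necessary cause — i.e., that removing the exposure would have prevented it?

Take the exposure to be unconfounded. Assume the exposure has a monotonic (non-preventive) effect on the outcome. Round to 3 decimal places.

PN ≈ 0.831

Let p₁ = 0.32, p₀ = 0.054.
Under exogeneity and monotonicity, PN = (p₁ − p₀) / p₁.
PN = (0.32 − 0.054) / 0.32 = 0.266 / 0.32 ≈ 0.8313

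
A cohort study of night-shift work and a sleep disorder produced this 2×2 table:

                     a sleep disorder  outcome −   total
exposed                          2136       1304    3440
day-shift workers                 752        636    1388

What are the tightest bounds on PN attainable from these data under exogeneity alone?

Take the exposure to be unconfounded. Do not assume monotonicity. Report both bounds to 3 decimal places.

p₁ = P(outcome | exposed) = 2136/3440 = 0.62093
p₀ = P(outcome | unexposed) = 752/1388 = 0.54179
Under exogeneity alone the bounds on PN are max{0,(p₁−p₀)/p₁} ≤ PN ≤ min{1,(1−p₀)/p₁}.
  lower = (p₁ − p₀)/p₁ = 0.079143 / 0.62093 ≈ 0.1275
  upper = min{1, (1 − p₀)/p₁} = 0.45821 / 0.62093 ≈ 0.7379

0.127 ≤ PN ≤ 0.738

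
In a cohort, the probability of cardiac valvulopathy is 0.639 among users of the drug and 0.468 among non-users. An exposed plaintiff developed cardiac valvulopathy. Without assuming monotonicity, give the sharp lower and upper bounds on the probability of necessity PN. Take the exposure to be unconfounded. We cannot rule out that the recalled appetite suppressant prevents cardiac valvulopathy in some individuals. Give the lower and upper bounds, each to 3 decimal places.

0.268 ≤ PN ≤ 0.833

Let p₁ = 0.639, p₀ = 0.468.
Under exogeneity alone the bounds on PN are max{0,(p₁−p₀)/p₁} ≤ PN ≤ min{1,(1−p₀)/p₁}.
  lower = (p₁ − p₀)/p₁ = 0.171 / 0.639 ≈ 0.2676
  upper = min{1, (1 − p₀)/p₁} = 0.532 / 0.639 ≈ 0.8326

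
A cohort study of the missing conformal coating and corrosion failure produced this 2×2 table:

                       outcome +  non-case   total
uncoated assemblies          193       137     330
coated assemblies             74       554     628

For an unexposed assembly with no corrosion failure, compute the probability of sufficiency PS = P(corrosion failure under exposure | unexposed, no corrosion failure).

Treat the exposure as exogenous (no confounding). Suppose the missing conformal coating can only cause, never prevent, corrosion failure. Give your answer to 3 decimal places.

p₁ = P(outcome | exposed) = 193/330 = 0.58485
p₀ = P(outcome | unexposed) = 74/628 = 0.11783
Under exogeneity and monotonicity, PS = (p₁ − p₀)/(1 − p₀).
PS = (0.58485 − 0.11783) / 0.88217 ≈ 0.5294

PS ≈ 0.529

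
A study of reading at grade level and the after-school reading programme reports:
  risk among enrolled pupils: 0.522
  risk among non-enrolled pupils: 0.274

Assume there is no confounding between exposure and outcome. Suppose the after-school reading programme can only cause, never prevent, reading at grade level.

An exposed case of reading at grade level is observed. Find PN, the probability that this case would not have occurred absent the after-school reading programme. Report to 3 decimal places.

Let p₁ = 0.522, p₀ = 0.274.
Under exogeneity and monotonicity, PN = (p₁ − p₀) / p₁.
PN = (0.522 − 0.274) / 0.522 = 0.248 / 0.522 ≈ 0.4751

PN ≈ 0.475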